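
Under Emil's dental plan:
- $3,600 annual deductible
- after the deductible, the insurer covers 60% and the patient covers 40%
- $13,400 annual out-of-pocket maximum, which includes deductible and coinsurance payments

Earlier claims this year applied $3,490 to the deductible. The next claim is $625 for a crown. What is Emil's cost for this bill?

$316

Deductible still to meet: $3,600 − $3,490 = $110.
After the $110 deductible portion, $625 − $110 = $515 is subject to coinsurance.
40% of $515 = $206 falls to the patient.
So the patient owes $110 + $206 = $316 before any cap.
Year-to-date out-of-pocket becomes $3,490 + $316 = $3,806, still under the $13,400 maximum, so no cap applies.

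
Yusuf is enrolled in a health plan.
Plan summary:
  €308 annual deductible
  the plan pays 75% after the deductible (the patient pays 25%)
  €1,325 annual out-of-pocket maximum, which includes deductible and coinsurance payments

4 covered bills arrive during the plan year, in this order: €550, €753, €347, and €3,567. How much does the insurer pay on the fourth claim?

#1 (€550): €308 to deductible, leaving €242; patient's 25% is €60.50. Cost to patient: €368.50. OOP to date €368.50. Plan pays €550 − €368.50 = €181.50.
#2 (€753): deductible already satisfied, so patient's share is 25% × €753 = €188.25. Patient owes €188.25 (running OOP €556.75). Insurer: €753 − €188.25 = €564.75.
#3 (€347): deductible met; 25% of €347 = €86.75. Cost to patient: €86.75. OOP to date €643.50. Insurer: €347 − €86.75 = €260.25.
#4 (€3,567): deductible already satisfied, so patient's share is 25% × €3,567 = €891.75. That would push OOP to €1,535.25, over the €1,325 cap, so patient pays €1,325 − €643.50 = €681.50. Plan pays €3,567 − €681.50 = €2,885.50.

€2,885.50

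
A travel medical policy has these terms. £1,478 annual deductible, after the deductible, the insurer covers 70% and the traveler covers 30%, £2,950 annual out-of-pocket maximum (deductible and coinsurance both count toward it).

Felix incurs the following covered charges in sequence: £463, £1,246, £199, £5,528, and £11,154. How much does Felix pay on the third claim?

#1 (£463): fully absorbed by the deductible. Traveler owes £463 (running OOP £463).
#2 (£1,246): £1,015 finishes the deductible; £231 goes to coinsurance; traveler's 30% is £69.30. Traveler pays £1,084.30; OOP now £1,547.30.
#3 (£199): 30% coinsurance on £199 = £59.70. Traveler owes £59.70 (running OOP £1,607).

£59.70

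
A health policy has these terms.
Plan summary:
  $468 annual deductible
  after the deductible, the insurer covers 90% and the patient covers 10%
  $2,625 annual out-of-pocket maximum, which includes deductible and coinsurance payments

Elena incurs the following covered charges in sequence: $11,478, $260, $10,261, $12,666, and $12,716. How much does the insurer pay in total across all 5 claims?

Claim 1 ($11,478): deductible takes $468, $11,010 remains; patient's 10% is $1,101. Cost to patient: $1,569. OOP to date $1,569. Plan pays $11,478 − $1,569 = $9,909.
Claim 2 ($260): deductible met; 10% of $260 = $26. Patient pays $26; OOP now $1,595. Insurer: $260 − $26 = $234.
Claim 3 ($10,261): 10% coinsurance on $10,261 = $1,026.10. Cost to patient: $1,026.10. OOP to date $2,621.10. Insurer: $10,261 − $1,026.10 = $9,234.90.
Claim 4 ($12,666): deductible met; 10% of $12,666 = $1,266.60. OOP would hit $3,887.70 > $2,625, so the cap limits the patient to $2,625 − $2,621.10 = $3.90. Plan pays $12,666 − $3.90 = $12,662.10.
Claim 5 ($12,716): deductible met; 10% of $12,716 = $1,271.60. OOP would hit $3,896.60 > $2,625, so the cap limits the patient to $2,625 − $2,625 = $0. Insurer: $12,716 − $0 = $12,716.
Insurer total = bills − patient's total = $47,381 − $2,625 = $44,756.

$44,756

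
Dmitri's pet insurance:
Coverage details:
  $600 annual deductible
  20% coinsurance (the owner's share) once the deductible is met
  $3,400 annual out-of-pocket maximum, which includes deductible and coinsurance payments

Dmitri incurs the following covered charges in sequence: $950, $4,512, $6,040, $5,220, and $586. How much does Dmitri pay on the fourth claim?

Claim 1 ($950): deductible takes $600, $350 remains; coinsurance $350 × 20% = $70. Cost to owner: $670. OOP to date $670.
Claim 2 ($4,512): 20% coinsurance on $4,512 = $902.40. Owner pays $902.40; OOP now $1,572.40.
Claim 3 ($6,040): deductible met; 20% of $6,040 = $1,208. Cost to owner: $1,208. OOP to date $2,780.40.
Claim 4 ($5,220): 20% coinsurance on $5,220 = $1,044. Adding that to $2,780.40 gives $3,824.40, past the $3,400 cap; owner pays only $3,400 − $2,780.40 = $619.60.

$619.60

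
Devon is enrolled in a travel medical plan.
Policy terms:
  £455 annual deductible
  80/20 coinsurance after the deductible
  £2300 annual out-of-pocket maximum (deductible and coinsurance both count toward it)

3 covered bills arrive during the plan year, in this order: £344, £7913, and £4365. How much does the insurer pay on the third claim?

#1 (£344): entire amount goes to the deductible. Cost to traveler: £344. OOP to date £344. Plan pays £344 − £344 = £0.
#2 (£7913): £111 finishes the deductible; £7802 goes to coinsurance; 20% of £7802 = £1560.40. Traveler pays £1671.40; OOP now £2015.40. Plan pays £7913 − £1671.40 = £6241.60.
#3 (£4365): deductible met; 20% of £4365 = £873. That would push OOP to £2888.40, over the £2300 cap, so traveler pays £2300 − £2015.40 = £284.60. Insurer: £4365 − £284.60 = £4080.40.

£4080.40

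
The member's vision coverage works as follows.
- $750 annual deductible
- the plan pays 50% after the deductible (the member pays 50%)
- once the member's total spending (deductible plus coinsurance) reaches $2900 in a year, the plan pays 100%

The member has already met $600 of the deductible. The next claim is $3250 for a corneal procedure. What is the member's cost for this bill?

$1700

Deductible still to meet: $750 − $600 = $150.
That leaves $3250 − $150 = $3100 for coinsurance.
Member's 50% share of $3100 is $1550.
Member responsibility before any cap: $150 + $1550 = $1700.
Total out-of-pocket so far would be $600 + $1700 = $2300, below the $2900 cap — no reduction.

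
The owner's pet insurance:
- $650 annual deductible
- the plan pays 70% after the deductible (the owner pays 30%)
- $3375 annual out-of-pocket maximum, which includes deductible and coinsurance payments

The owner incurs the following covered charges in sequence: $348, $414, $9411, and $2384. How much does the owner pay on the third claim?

$2691.40

Bill 1, $348: fully absorbed by the deductible. Owner owes $348 (running OOP $348).
Bill 2, $414: deductible takes $302, $112 remains; 30% of $112 = $33.60. Cost to owner: $335.60. OOP to date $683.60.
Bill 3, $9411: deductible met; 30% of $9411 = $2823.30. Adding that to $683.60 gives $3506.90, past the $3375 cap; owner pays only $3375 − $683.60 = $2691.40.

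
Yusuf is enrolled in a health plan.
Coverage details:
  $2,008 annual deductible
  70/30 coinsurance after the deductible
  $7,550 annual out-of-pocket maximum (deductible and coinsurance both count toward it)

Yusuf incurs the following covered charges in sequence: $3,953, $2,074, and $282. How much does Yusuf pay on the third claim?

Claim 1 — $3,953: deductible takes $2,008, $1,945 remains; patient's 30% is $583.50. Patient pays $2,591.50; OOP now $2,591.50.
Claim 2 — $2,074: 30% coinsurance on $2,074 = $622.20. Patient pays $622.20; OOP now $3,213.70.
Claim 3 — $282: deductible met; 30% of $282 = $84.60. Cost to patient: $84.60. OOP to date $3,298.30.

$84.60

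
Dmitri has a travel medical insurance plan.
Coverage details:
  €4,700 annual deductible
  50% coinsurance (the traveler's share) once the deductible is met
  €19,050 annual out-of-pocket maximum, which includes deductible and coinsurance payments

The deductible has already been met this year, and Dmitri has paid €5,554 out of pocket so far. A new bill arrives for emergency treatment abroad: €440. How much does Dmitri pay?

€220

The deductible is already satisfied, so the full bill goes to coinsurance.
Coinsurance: €440 × 50% = €220.
Cumulative spending €5,554 + €220 = €5,774 stays under the €19,050 maximum.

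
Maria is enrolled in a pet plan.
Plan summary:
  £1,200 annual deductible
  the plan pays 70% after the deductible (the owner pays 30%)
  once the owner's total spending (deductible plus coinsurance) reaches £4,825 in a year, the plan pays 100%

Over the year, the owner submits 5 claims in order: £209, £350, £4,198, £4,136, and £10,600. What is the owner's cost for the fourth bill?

£1,240.80

Bill 1, £209: fully absorbed by the deductible. Owner owes £209 (running OOP £209).
Bill 2, £350: entire amount goes to the deductible. Owner owes £350 (running OOP £559).
Bill 3, £4,198: £641 to deductible, leaving £3,557; owner's 30% is £1,067.10. Owner pays £1,708.10; OOP now £2,267.10.
Bill 4, £4,136: deductible already satisfied, so owner's share is 30% × £4,136 = £1,240.80. Owner pays £1,240.80; OOP now £3,507.90.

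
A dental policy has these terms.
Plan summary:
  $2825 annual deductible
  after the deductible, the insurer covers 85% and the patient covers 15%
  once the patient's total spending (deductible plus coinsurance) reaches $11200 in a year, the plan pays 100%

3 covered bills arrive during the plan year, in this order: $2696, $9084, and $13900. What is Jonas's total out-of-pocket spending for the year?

$6253.25

Claim 1 ($2696): entire amount goes to the deductible. Patient owes $2696 (running OOP $2696).
Claim 2 ($9084): $129 finishes the deductible; $8955 goes to coinsurance; coinsurance $8955 × 15% = $1343.25. Patient pays $1472.25; OOP now $4168.25.
Claim 3 ($13900): deductible met; 15% of $13900 = $2085. Patient owes $2085 (running OOP $6253.25).
Total paid by the patient: $2696 + $1472.25 + $2085 = $6253.25.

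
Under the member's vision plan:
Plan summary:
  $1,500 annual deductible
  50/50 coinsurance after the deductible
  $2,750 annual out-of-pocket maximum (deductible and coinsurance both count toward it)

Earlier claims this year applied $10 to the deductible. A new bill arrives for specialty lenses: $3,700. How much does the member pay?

Remaining deductible: $1,500 − $10 = $1,490.
After the $1,490 deductible portion, $3,700 − $1,490 = $2,210 is subject to coinsurance.
Member's 50% share of $2,210 is $1,105.
So the member owes $1,490 + $1,105 = $2,595 before any cap.
Year-to-date out-of-pocket becomes $10 + $2,595 = $2,605, still under the $2,750 maximum, so no cap applies.

$2,595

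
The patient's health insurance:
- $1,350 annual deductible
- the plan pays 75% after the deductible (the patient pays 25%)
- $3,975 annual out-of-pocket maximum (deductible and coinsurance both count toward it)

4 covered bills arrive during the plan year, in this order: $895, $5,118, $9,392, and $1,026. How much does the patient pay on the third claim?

$1,459.25

Claim 1 — $895: all of it applies to the deductible. Patient pays $895; OOP now $895.
Claim 2 — $5,118: $455 to deductible, leaving $4,663; patient's 25% is $1,165.75. Patient owes $1,620.75 (running OOP $2,515.75).
Claim 3 — $9,392: 25% coinsurance on $9,392 = $2,348. That would push OOP to $4,863.75, over the $3,975 cap, so patient pays $3,975 − $2,515.75 = $1,459.25.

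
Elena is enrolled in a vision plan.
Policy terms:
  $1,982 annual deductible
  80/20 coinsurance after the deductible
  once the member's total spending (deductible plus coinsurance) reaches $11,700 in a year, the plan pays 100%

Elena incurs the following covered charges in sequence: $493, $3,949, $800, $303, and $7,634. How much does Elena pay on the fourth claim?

Claim 1 ($493): entire amount goes to the deductible. Cost to member: $493. OOP to date $493.
Claim 2 ($3,949): deductible takes $1,489, $2,460 remains; member's 20% is $492. Member owes $1,981 (running OOP $2,474).
Claim 3 ($800): deductible already satisfied, so member's share is 20% × $800 = $160. Member pays $160; OOP now $2,634.
Claim 4 ($303): deductible already satisfied, so member's share is 20% × $303 = $60.60. Member owes $60.60 (running OOP $2,694.60).

$60.60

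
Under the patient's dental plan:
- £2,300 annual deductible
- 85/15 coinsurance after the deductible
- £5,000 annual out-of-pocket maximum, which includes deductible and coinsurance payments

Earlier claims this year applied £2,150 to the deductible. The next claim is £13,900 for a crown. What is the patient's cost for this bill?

£2,150 of the £2,300 deductible is already met, leaving £150.
That leaves £13,900 − £150 = £13,750 for coinsurance.
15% of £13,750 = £2,062.50 falls to the patient.
That puts the patient's cost at £150 + £2,062.50 = £2,212.50 before any cap.
Cumulative spending £2,150 + £2,212.50 = £4,362.50 stays under the £5,000 maximum.

£2,212.50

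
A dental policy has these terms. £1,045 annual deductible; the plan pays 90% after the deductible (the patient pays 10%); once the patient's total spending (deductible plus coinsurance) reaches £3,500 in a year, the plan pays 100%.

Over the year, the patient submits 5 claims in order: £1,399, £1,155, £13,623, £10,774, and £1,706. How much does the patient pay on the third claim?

£1,362.30

Bill 1, £1,399: deductible takes £1,045, £354 remains; 10% of £354 = £35.40. Patient pays £1,080.40; OOP now £1,080.40.
Bill 2, £1,155: deductible met; 10% of £1,155 = £115.50. Patient owes £115.50 (running OOP £1,195.90).
Bill 3, £13,623: 10% coinsurance on £13,623 = £1,362.30. Patient owes £1,362.30 (running OOP £2,558.20).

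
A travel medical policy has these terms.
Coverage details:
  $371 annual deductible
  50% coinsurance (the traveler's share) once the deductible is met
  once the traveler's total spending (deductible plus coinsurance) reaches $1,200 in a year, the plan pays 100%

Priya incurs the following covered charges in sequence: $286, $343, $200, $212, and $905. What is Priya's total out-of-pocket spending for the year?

Claim 1 ($286): all of it applies to the deductible. Cost to traveler: $286. OOP to date $286.
Claim 2 ($343): $85 to deductible, leaving $258; 50% of $258 = $129. Cost to traveler: $214. OOP to date $500.
Claim 3 ($200): deductible met; 50% of $200 = $100. Traveler owes $100 (running OOP $600).
Claim 4 ($212): deductible already satisfied, so traveler's share is 50% × $212 = $106. Cost to traveler: $106. OOP to date $706.
Claim 5 ($905): deductible met; 50% of $905 = $452.50. Traveler pays $452.50; OOP now $1,158.50.
Summing the traveler's payments: $286 + $214 + $100 + $106 + $452.50 = $1,158.50.

$1,158.50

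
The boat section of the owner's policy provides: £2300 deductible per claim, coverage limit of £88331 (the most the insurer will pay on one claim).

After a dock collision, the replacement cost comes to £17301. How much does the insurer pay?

Subtract the deductible: £17301 − £2300 = £15001.
£15001 ≤ £88331, so the limit doesn't bind; insurer pays £15001.

£15001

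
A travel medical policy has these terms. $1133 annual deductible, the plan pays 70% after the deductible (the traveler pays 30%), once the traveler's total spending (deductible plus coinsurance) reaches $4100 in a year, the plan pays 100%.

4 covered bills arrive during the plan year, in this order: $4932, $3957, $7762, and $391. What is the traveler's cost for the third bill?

Bill 1, $4932: $1133 finishes the deductible; $3799 goes to coinsurance; coinsurance $3799 × 30% = $1139.70. Cost to traveler: $2272.70. OOP to date $2272.70.
Bill 2, $3957: deductible already satisfied, so traveler's share is 30% × $3957 = $1187.10. Traveler owes $1187.10 (running OOP $3459.80).
Bill 3, $7762: deductible already satisfied, so traveler's share is 30% × $7762 = $2328.60. OOP would hit $5788.40 > $4100, so the cap limits the traveler to $4100 − $3459.80 = $640.20.

$640.20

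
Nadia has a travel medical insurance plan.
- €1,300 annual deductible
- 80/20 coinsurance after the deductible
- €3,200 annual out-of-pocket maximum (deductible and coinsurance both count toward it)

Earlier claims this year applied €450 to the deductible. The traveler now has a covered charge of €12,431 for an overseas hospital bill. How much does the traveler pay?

€2,750

€450 of the €1,300 deductible is already met, leaving €850.
After the €850 deductible portion, €12,431 − €850 = €11,581 is subject to coinsurance.
20% of €11,581 = €2,316.20 falls to the traveler.
That puts the traveler's cost at €850 + €2,316.20 = €3,166.20 before any cap.
That would bring total out-of-pocket to €3,616.20, past the €3,200 cap. The traveler is capped at €3,200 − €450 = €2,750 on this claim.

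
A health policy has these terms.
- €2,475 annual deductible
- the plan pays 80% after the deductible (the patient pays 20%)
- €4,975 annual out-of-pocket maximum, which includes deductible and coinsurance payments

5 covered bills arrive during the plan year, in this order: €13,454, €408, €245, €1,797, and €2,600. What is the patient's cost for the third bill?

€49

Claim 1 — €13,454: €2,475 finishes the deductible; €10,979 goes to coinsurance; coinsurance €10,979 × 20% = €2,195.80. Cost to patient: €4,670.80. OOP to date €4,670.80.
Claim 2 — €408: 20% coinsurance on €408 = €81.60. Patient pays €81.60; OOP now €4,752.40.
Claim 3 — €245: deductible met; 20% of €245 = €49. Patient owes €49 (running OOP €4,801.40).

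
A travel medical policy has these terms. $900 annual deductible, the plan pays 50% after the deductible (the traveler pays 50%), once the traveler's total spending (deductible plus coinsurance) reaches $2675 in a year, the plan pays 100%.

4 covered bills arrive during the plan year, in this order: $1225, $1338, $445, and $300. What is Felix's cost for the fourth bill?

$150

Bill 1, $1225: $900 to deductible, leaving $325; 50% of $325 = $162.50. Traveler owes $1062.50 (running OOP $1062.50).
Bill 2, $1338: deductible met; 50% of $1338 = $669. Traveler pays $669; OOP now $1731.50.
Bill 3, $445: 50% coinsurance on $445 = $222.50. Traveler pays $222.50; OOP now $1954.
Bill 4, $300: 50% coinsurance on $300 = $150. Traveler owes $150 (running OOP $2104).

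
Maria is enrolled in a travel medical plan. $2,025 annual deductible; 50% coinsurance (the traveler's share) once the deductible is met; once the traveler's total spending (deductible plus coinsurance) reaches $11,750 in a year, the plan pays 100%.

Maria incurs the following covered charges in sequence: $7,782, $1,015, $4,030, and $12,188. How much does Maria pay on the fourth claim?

Bill 1, $7,782: deductible takes $2,025, $5,757 remains; 50% of $5,757 = $2,878.50. Traveler owes $4,903.50 (running OOP $4,903.50).
Bill 2, $1,015: deductible already satisfied, so traveler's share is 50% × $1,015 = $507.50. Cost to traveler: $507.50. OOP to date $5,411.
Bill 3, $4,030: deductible already satisfied, so traveler's share is 50% × $4,030 = $2,015. Traveler pays $2,015; OOP now $7,426.
Bill 4, $12,188: deductible met; 50% of $12,188 = $6,094. Adding that to $7,426 gives $13,520, past the $11,750 cap; traveler pays only $11,750 − $7,426 = $4,324.

$4,324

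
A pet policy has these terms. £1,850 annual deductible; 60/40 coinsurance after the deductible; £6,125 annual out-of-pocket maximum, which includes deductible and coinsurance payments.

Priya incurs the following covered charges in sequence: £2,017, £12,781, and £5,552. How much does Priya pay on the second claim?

£4,208.20

Claim 1 (£2,017): £1,850 to deductible, leaving £167; owner's 40% is £66.80. Cost to owner: £1,916.80. OOP to date £1,916.80.
Claim 2 (£12,781): 40% coinsurance on £12,781 = £5,112.40. OOP would hit £7,029.20 > £6,125, so the cap limits the owner to £6,125 − £1,916.80 = £4,208.20.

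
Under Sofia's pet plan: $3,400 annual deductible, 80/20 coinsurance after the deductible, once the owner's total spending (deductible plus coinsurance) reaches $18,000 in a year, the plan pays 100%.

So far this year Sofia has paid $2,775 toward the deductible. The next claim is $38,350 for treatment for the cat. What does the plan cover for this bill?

Remaining deductible: $3,400 − $2,775 = $625.
That leaves $38,350 − $625 = $37,725 for coinsurance.
20% of $37,725 = $7,545 falls to the owner.
Owner responsibility before any cap: $625 + $7,545 = $8,170.
Total out-of-pocket so far would be $2,775 + $8,170 = $10,945, below the $18,000 cap — no reduction.
The insurer covers the remainder: $38,350 − $8,170 = $30,180.

$30,180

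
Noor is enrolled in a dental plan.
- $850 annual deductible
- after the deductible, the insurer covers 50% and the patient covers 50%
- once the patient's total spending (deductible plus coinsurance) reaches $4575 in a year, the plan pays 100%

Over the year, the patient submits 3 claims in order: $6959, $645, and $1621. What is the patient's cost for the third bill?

Claim 1 ($6959): $850 to deductible, leaving $6109; coinsurance $6109 × 50% = $3054.50. Patient pays $3904.50; OOP now $3904.50.
Claim 2 ($645): deductible met; 50% of $645 = $322.50. Patient owes $322.50 (running OOP $4227).
Claim 3 ($1621): 50% coinsurance on $1621 = $810.50. OOP would hit $5037.50 > $4575, so the cap limits the patient to $4575 − $4227 = $348.

$348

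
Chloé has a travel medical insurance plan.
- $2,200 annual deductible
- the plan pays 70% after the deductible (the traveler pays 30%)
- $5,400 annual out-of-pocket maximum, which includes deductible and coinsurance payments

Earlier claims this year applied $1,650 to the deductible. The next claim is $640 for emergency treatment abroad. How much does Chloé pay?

$577

Remaining deductible: $2,200 − $1,650 = $550.
The remaining $90 (= $640 − $550) moves to coinsurance.
Coinsurance: $90 × 30% = $27.
That puts the traveler's cost at $550 + $27 = $577 before any cap.
Total out-of-pocket so far would be $1,650 + $577 = $2,227, below the $5,400 cap — no reduction.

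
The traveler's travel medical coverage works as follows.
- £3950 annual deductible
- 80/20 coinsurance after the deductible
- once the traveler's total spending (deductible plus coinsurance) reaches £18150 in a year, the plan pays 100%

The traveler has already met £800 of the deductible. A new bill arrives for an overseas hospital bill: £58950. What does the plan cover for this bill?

£44640

£800 of the £3950 deductible is already met, leaving £3150.
That leaves £58950 − £3150 = £55800 for coinsurance.
20% of £55800 = £11160 falls to the traveler.
So the traveler owes £3150 + £11160 = £14310 before any cap.
Cumulative spending £800 + £14310 = £15110 stays under the £18150 maximum.
The insurer covers the remainder: £58950 − £14310 = £44640.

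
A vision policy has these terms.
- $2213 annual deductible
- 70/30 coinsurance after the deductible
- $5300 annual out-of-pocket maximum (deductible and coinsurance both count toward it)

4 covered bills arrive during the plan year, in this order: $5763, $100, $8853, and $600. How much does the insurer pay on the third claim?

$6861

Claim 1 — $5763: $2213 to deductible, leaving $3550; member's 30% is $1065. Cost to member: $3278. OOP to date $3278. Plan pays $5763 − $3278 = $2485.
Claim 2 — $100: deductible met; 30% of $100 = $30. Member owes $30 (running OOP $3308). Insurer: $100 − $30 = $70.
Claim 3 — $8853: deductible already satisfied, so member's share is 30% × $8853 = $2655.90. Adding that to $3308 gives $5963.90, past the $5300 cap; member pays only $5300 − $3308 = $1992. Plan pays $8853 − $1992 = $6861.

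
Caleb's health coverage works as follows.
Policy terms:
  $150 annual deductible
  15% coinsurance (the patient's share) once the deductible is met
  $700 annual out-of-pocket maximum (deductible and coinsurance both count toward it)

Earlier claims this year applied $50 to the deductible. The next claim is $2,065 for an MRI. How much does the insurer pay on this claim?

Deductible still to meet: $150 − $50 = $100.
That leaves $2,065 − $100 = $1,965 for coinsurance.
Patient's 15% share of $1,965 is $294.75.
That puts the patient's cost at $100 + $294.75 = $394.75 before any cap.
Cumulative spending $50 + $394.75 = $444.75 stays under the $700 maximum.
The plan picks up $2,065 − $394.75 = $1,670.25.

$1,670.25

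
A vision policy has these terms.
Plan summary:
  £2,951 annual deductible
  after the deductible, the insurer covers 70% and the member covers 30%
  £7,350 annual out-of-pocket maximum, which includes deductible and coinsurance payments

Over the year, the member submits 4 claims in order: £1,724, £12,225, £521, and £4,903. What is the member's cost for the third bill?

Bill 1, £1,724: all of it applies to the deductible. Member pays £1,724; OOP now £1,724.
Bill 2, £12,225: £1,227 finishes the deductible; £10,998 goes to coinsurance; coinsurance £10,998 × 30% = £3,299.40. Member owes £4,526.40 (running OOP £6,250.40).
Bill 3, £521: deductible already satisfied, so member's share is 30% × £521 = £156.30. Cost to member: £156.30. OOP to date £6,406.70.

£156.30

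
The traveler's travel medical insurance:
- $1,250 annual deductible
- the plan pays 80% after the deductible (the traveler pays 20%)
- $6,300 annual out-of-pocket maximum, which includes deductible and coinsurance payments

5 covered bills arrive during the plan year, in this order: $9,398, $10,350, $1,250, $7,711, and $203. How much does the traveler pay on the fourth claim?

Claim 1 ($9,398): $1,250 finishes the deductible; $8,148 goes to coinsurance; 20% of $8,148 = $1,629.60. Traveler owes $2,879.60 (running OOP $2,879.60).
Claim 2 ($10,350): 20% coinsurance on $10,350 = $2,070. Cost to traveler: $2,070. OOP to date $4,949.60.
Claim 3 ($1,250): 20% coinsurance on $1,250 = $250. Traveler owes $250 (running OOP $5,199.60).
Claim 4 ($7,711): deductible met; 20% of $7,711 = $1,542.20. Adding that to $5,199.60 gives $6,741.80, past the $6,300 cap; traveler pays only $6,300 − $5,199.60 = $1,100.40.

$1,100.40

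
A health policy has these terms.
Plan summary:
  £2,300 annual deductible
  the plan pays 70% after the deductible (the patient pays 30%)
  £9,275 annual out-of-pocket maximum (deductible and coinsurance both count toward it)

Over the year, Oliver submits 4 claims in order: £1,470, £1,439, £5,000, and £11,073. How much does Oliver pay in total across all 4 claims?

#1 (£1,470): all of it applies to the deductible. Patient owes £1,470 (running OOP £1,470).
#2 (£1,439): £830 finishes the deductible; £609 goes to coinsurance; 30% of £609 = £182.70. Patient owes £1,012.70 (running OOP £2,482.70).
#3 (£5,000): 30% coinsurance on £5,000 = £1,500. Patient owes £1,500 (running OOP £3,982.70).
#4 (£11,073): 30% coinsurance on £11,073 = £3,321.90. Cost to patient: £3,321.90. OOP to date £7,304.60.
Total paid by the patient: £1,470 + £1,012.70 + £1,500 + £3,321.90 = £7,304.60.

£7,304.60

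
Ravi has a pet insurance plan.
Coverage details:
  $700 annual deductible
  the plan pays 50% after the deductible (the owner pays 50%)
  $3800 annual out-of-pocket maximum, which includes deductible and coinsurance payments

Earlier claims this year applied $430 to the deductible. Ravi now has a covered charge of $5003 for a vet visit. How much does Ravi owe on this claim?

Remaining deductible: $700 − $430 = $270.
After the $270 deductible portion, $5003 − $270 = $4733 is subject to coinsurance.
50% of $4733 = $2366.50 falls to the owner.
So the owner owes $270 + $2366.50 = $2636.50 before any cap.
Total out-of-pocket so far would be $430 + $2636.50 = $3066.50, below the $3800 cap — no reduction.

$2636.50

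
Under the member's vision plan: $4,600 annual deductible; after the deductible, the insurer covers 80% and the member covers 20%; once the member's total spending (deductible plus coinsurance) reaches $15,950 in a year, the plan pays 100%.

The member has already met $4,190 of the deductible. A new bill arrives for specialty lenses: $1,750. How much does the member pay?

$4,190 of the $4,600 deductible is already met, leaving $410.
After the $410 deductible portion, $1,750 − $410 = $1,340 is subject to coinsurance.
Member's 20% share of $1,340 is $268.
That puts the member's cost at $410 + $268 = $678 before any cap.
Cumulative spending $4,190 + $678 = $4,868 stays under the $15,950 maximum.

$678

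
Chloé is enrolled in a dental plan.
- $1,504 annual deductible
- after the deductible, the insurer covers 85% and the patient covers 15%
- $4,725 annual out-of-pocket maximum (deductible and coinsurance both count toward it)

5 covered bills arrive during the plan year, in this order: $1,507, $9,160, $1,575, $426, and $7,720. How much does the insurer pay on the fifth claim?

$6,562

Bill 1, $1,507: $1,504 finishes the deductible; $3 goes to coinsurance; 15% of $3 = $0.45. Patient pays $1,504.45; OOP now $1,504.45. Insurer: $1,507 − $1,504.45 = $2.55.
Bill 2, $9,160: deductible met; 15% of $9,160 = $1,374. Patient owes $1,374 (running OOP $2,878.45). Insurer: $9,160 − $1,374 = $7,786.
Bill 3, $1,575: deductible met; 15% of $1,575 = $236.25. Cost to patient: $236.25. OOP to date $3,114.70. Insurer: $1,575 − $236.25 = $1,338.75.
Bill 4, $426: deductible already satisfied, so patient's share is 15% × $426 = $63.90. Patient owes $63.90 (running OOP $3,178.60). Insurer: $426 − $63.90 = $362.10.
Bill 5, $7,720: deductible met; 15% of $7,720 = $1,158. Cost to patient: $1,158. OOP to date $4,336.60. Insurer: $7,720 − $1,158 = $6,562.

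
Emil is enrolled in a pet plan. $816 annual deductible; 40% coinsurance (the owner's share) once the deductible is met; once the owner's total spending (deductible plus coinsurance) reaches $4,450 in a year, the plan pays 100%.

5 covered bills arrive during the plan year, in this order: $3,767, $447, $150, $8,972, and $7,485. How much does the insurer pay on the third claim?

$90

#1 ($3,767): $816 to deductible, leaving $2,951; coinsurance $2,951 × 40% = $1,180.40. Owner pays $1,996.40; OOP now $1,996.40. Insurer: $3,767 − $1,996.40 = $1,770.60.
#2 ($447): 40% coinsurance on $447 = $178.80. Cost to owner: $178.80. OOP to date $2,175.20. Insurer: $447 − $178.80 = $268.20.
#3 ($150): deductible met; 40% of $150 = $60. Owner owes $60 (running OOP $2,235.20). Plan pays $150 − $60 = $90.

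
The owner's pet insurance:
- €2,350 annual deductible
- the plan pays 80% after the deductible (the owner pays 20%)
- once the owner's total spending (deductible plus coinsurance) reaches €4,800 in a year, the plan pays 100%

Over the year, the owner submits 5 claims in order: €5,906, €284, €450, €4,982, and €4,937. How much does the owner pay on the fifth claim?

€595.60

#1 (€5,906): €2,350 finishes the deductible; €3,556 goes to coinsurance; coinsurance €3,556 × 20% = €711.20. Owner owes €3,061.20 (running OOP €3,061.20).
#2 (€284): deductible met; 20% of €284 = €56.80. Cost to owner: €56.80. OOP to date €3,118.
#3 (€450): deductible met; 20% of €450 = €90. Owner owes €90 (running OOP €3,208).
#4 (€4,982): 20% coinsurance on €4,982 = €996.40. Owner owes €996.40 (running OOP €4,204.40).
#5 (€4,937): deductible met; 20% of €4,937 = €987.40. OOP would hit €5,191.80 > €4,800, so the cap limits the owner to €4,800 − €4,204.40 = €595.60.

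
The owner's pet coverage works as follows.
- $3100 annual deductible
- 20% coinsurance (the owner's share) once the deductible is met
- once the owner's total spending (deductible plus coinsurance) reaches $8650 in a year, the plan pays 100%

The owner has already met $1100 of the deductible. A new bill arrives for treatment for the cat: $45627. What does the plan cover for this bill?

Remaining deductible: $3100 − $1100 = $2000.
That leaves $45627 − $2000 = $43627 for coinsurance.
Coinsurance: $43627 × 20% = $8725.40.
So the owner owes $2000 + $8725.40 = $10725.40 before any cap.
Adding $10725.40 to the $1100 already spent would give $11825.40, which exceeds the $8650 cap; the owner pays just $8650 − $1100 = $7550.
Insurer pays the balance: $45627 − $7550 = $38077.

$38077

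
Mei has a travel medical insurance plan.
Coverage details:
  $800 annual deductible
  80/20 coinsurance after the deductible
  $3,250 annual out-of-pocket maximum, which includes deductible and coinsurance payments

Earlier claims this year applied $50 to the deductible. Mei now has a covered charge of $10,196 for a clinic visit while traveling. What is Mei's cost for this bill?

$50 of the $800 deductible is already met, leaving $750.
The remaining $9,446 (= $10,196 − $750) moves to coinsurance.
Traveler's 20% share of $9,446 is $1,889.20.
So the traveler owes $750 + $1,889.20 = $2,639.20 before any cap.
Cumulative spending $50 + $2,639.20 = $2,689.20 stays under the $3,250 maximum.

$2,639.20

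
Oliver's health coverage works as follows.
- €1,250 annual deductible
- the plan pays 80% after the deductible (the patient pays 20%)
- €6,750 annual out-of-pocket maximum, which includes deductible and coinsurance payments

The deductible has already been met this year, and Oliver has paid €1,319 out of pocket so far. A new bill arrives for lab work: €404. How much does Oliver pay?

The deductible is already satisfied, so the full bill goes to coinsurance.
Coinsurance: €404 × 20% = €80.80.
Total out-of-pocket so far would be €1,319 + €80.80 = €1,399.80, below the €6,750 cap — no reduction.

€80.80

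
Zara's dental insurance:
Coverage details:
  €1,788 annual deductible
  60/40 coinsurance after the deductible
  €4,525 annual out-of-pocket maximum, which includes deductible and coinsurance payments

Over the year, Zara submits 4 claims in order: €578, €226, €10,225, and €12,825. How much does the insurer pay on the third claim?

€6,504

Claim 1 — €578: all of it applies to the deductible. Cost to patient: €578. OOP to date €578. Insurer: €578 − €578 = €0.
Claim 2 — €226: fully absorbed by the deductible. Patient pays €226; OOP now €804. Plan pays €226 − €226 = €0.
Claim 3 — €10,225: €984 to deductible, leaving €9,241; coinsurance €9,241 × 40% = €3,696.40. Deductible plus coinsurance: €984 + €3,696.40 = €4,680.40. That would push OOP to €5,484.40, over the €4,525 cap, so patient pays €4,525 − €804 = €3,721. Plan pays €10,225 − €3,721 = €6,504.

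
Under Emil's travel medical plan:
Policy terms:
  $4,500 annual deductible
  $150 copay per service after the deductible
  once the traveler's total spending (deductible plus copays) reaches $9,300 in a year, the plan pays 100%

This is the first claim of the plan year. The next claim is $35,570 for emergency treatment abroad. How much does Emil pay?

The full $4,500 deductible is still open; $4,500 of this bill applies to it.
The remaining $31,070 (= $35,570 − $4,500) moves to the copay.
Copay on this service: $150.
That puts the traveler's cost at $4,500 + $150 = $4,650 before any cap.
Year-to-date out-of-pocket becomes $0 + $4,650 = $4,650, still under the $9,300 maximum, so no cap applies.

$4,650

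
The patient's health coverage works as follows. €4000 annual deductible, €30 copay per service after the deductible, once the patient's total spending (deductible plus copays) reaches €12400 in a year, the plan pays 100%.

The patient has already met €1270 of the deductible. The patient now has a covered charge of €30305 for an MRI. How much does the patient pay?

Remaining deductible: €4000 − €1270 = €2730.
That leaves €30305 − €2730 = €27575 for the copay.
Copay on this service: €30.
Patient responsibility before any cap: €2730 + €30 = €2760.
Cumulative spending €1270 + €2760 = €4030 stays under the €12400 maximum.

€2760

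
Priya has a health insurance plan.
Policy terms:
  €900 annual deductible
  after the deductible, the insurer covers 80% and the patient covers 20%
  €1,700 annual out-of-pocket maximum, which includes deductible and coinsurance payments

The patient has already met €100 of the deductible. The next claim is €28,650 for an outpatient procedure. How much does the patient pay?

Deductible still to meet: €900 − €100 = €800.
The remaining €27,850 (= €28,650 − €800) moves to coinsurance.
20% of €27,850 = €5,570 falls to the patient.
So the patient owes €800 + €5,570 = €6,370 before any cap.
Adding €6,370 to the €100 already spent would give €6,470, which exceeds the €1,700 cap; the patient pays just €1,700 − €100 = €1,600.

€1,600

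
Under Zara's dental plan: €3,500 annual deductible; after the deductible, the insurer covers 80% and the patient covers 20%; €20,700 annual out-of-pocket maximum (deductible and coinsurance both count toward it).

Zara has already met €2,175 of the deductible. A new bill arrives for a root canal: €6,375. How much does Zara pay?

€2,175 of the €3,500 deductible is already met, leaving €1,325.
After the €1,325 deductible portion, €6,375 − €1,325 = €5,050 is subject to coinsurance.
Patient's 20% share of €5,050 is €1,010.
Patient responsibility before any cap: €1,325 + €1,010 = €2,335.
Cumulative spending €2,175 + €2,335 = €4,510 stays under the €20,700 maximum.

€2,335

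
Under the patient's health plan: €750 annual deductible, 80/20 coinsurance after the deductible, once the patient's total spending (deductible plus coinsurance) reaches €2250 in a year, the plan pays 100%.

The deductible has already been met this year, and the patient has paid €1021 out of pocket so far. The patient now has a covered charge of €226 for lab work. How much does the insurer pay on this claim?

The deductible is already satisfied, so the full bill goes to coinsurance.
Coinsurance: €226 × 20% = €45.20.
Year-to-date out-of-pocket becomes €1021 + €45.20 = €1066.20, still under the €2250 maximum, so no cap applies.
The plan picks up €226 − €45.20 = €180.80.

€180.80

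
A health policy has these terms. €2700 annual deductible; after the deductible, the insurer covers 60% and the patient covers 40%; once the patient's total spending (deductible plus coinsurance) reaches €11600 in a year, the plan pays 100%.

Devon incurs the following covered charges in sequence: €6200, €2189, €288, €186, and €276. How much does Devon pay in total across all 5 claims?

€5275.60

Claim 1 (€6200): €2700 finishes the deductible; €3500 goes to coinsurance; 40% of €3500 = €1400. Patient pays €4100; OOP now €4100.
Claim 2 (€2189): deductible met; 40% of €2189 = €875.60. Patient owes €875.60 (running OOP €4975.60).
Claim 3 (€288): deductible met; 40% of €288 = €115.20. Patient pays €115.20; OOP now €5090.80.
Claim 4 (€186): deductible already satisfied, so patient's share is 40% × €186 = €74.40. Patient pays €74.40; OOP now €5165.20.
Claim 5 (€276): 40% coinsurance on €276 = €110.40. Patient pays €110.40; OOP now €5275.60.
Summing the patient's payments: €4100 + €875.60 + €115.20 + €74.40 + €110.40 = €5275.60.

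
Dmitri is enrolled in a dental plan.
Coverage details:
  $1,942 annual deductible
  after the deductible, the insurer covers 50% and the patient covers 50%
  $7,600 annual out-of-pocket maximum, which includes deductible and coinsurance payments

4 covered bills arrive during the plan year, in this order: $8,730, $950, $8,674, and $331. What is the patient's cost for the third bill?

$1,789

#1 ($8,730): deductible takes $1,942, $6,788 remains; 50% of $6,788 = $3,394. Patient owes $5,336 (running OOP $5,336).
#2 ($950): 50% coinsurance on $950 = $475. Patient pays $475; OOP now $5,811.
#3 ($8,674): deductible met; 50% of $8,674 = $4,337. That would push OOP to $10,148, over the $7,600 cap, so patient pays $7,600 − $5,811 = $1,789.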